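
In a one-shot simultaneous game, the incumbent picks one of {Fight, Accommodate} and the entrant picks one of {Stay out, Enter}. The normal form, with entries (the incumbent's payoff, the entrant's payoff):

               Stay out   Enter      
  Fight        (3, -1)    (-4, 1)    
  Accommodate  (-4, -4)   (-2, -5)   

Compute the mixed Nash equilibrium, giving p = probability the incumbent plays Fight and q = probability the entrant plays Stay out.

p = 1/3, q = 2/9

The incumbent's mix must leave the entrant indifferent between Stay out and Enter.
  the entrant's expected payoff from Stay out: p·(-1) + (1−p)·(-4) = 3p - 4
  the entrant's expected payoff from Enter: p·1 + (1−p)·(-5) = 6p - 5
  3p - 4 = 6p - 5  ⇒  -3p = -1  ⇒  p = 1/3.
For the incumbent to be willing to mix, the incumbent must be indifferent between Fight and Accommodate, which pins down the entrant's mix.
  the incumbent's payoff from Fight: q·3 + (1−q)·(-4) = 7q - 4
  the incumbent's payoff from Accommodate: q·(-4) + (1−q)·(-2) = -2q - 2
  7q - 4 = -2q - 2  ⇒  9q = 2  ⇒  q = 2/9.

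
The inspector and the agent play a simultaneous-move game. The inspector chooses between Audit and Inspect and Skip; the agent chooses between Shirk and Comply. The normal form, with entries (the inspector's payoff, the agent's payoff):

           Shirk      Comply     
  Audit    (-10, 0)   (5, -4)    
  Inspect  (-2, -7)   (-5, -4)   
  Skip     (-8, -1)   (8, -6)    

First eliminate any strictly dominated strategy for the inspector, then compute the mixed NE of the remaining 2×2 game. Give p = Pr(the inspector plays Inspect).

The inspector's strategy Audit is strictly dominated by Skip: -8 > -10 and 8 > 5. Eliminate Audit.
In a mixed equilibrium the agent is indifferent between Shirk and Comply; this condition fixes p.
  the agent's payoff to Shirk: p·(-7) + (1−p)·(-1) = -6p - 1
  the agent's payoff to Comply: p·(-4) + (1−p)·(-6) = 2p - 6
  -6p - 1 = 2p - 6  ⇒  -8p = -5  ⇒  p = 5/8.

p = 5/8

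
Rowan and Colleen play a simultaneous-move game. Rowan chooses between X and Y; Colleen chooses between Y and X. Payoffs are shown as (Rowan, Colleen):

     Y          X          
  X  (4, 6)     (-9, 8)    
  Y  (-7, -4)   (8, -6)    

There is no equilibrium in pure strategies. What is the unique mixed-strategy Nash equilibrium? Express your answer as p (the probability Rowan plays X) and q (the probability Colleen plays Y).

p = 1/2, q = 17/28

For Colleen to be willing to mix, Colleen must be indifferent between Y and X, which pins down Rowan's mix.
  Colleen's payoff from Y: p·6 + (1−p)·(-4) = 10p - 4
  Colleen's payoff from X: p·8 + (1−p)·(-6) = 14p - 6
  10p - 4 = 14p - 6  ⇒  -4p = -2  ⇒  p = 1/2.
Set Rowan's expected payoff from X equal to that from Y:
  Rowan's payoff to X: q·4 + (1−q)·(-9) = 13q - 9
  Rowan's payoff to Y: q·(-7) + (1−q)·8 = -15q + 8
  13q - 9 = -15q + 8  ⇒  28q = 17  ⇒  q = 17/28.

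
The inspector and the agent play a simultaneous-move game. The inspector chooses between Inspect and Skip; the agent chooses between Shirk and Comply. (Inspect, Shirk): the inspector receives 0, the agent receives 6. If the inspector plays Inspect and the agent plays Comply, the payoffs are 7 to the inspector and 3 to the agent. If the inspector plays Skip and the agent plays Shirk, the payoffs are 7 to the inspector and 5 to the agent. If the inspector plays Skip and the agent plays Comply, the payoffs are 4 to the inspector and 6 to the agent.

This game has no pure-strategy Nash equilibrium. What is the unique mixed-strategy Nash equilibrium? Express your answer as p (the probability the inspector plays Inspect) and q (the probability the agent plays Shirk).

p = 1/4, q = 3/10

For the agent to be willing to mix, the agent must be indifferent between Shirk and Comply, which pins down the inspector's mix.
  the agent's expected payoff from Shirk: p·6 + (1−p)·5 = p + 5
  the agent's expected payoff from Comply: p·3 + (1−p)·6 = -3p + 6
  p + 5 = -3p + 6  ⇒  4p = 1  ⇒  p = 1/4.
Set the inspector's expected payoff from Inspect equal to that from Skip:
  the inspector's payoff from Inspect: q·0 + (1−q)·7 = -7q + 7
  the inspector's payoff from Skip: q·7 + (1−q)·4 = 3q + 4
  -7q + 7 = 3q + 4  ⇒  -10q = -3  ⇒  q = 3/10.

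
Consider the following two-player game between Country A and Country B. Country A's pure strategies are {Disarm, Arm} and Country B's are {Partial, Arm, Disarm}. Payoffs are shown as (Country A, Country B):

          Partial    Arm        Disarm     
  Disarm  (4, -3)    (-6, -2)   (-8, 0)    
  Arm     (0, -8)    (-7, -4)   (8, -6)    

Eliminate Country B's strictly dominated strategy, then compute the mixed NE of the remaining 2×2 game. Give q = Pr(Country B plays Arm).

Country B's strategy Partial is strictly dominated by Disarm: 0 > -3 and -6 > -8. Eliminate Partial.
Set Country A's expected payoff from Disarm equal to that from Arm:
  Country A's expected payoff from Disarm: q·(-6) + (1−q)·(-8) = 2q - 8
  Country A's expected payoff from Arm: q·(-7) + (1−q)·8 = -15q + 8
  2q - 8 = -15q + 8  ⇒  17q = 16  ⇒  q = 16/17.

q = 16/17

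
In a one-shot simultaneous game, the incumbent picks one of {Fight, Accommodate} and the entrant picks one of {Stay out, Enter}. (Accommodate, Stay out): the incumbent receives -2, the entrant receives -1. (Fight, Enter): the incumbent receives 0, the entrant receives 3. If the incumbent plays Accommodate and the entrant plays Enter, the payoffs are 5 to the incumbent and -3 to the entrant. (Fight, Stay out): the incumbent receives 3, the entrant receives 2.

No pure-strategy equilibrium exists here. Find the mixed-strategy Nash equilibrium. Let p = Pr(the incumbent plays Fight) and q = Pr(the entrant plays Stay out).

The entrant's indifference between Stay out and Enter determines the incumbent's mixing probability p:
  the entrant's expected payoff from Stay out: p·2 + (1−p)·(-1) = 3p - 1
  the entrant's expected payoff from Enter: p·3 + (1−p)·(-3) = 6p - 3
  3p - 1 = 6p - 3  ⇒  -3p = -2  ⇒  p = 2/3.
Set the incumbent's expected payoff from Fight equal to that from Accommodate:
  the incumbent's expected payoff from Fight: q·3 + (1−q)·0 = 3q
  the incumbent's expected payoff from Accommodate: q·(-2) + (1−q)·5 = -7q + 5
  3q = -7q + 5  ⇒  10q = 5  ⇒  q = 1/2.

p = 2/3, q = 1/2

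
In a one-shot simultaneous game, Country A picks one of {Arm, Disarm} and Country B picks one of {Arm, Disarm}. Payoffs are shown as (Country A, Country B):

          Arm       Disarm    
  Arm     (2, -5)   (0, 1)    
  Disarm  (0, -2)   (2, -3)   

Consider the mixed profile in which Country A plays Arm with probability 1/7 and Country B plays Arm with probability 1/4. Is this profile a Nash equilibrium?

Given Country B's mix q = 1/4, Country A's payoff from Arm is 1/2 but from Disarm is 3/2. Country A strictly prefers Disarm, so Country A would not mix.
So the proposed profile is not a Nash equilibrium.

No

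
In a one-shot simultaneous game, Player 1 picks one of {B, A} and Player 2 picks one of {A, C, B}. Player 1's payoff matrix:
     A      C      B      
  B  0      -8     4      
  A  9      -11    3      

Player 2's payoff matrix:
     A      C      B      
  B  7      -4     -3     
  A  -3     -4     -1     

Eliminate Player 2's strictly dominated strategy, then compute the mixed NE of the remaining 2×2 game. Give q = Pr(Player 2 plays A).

Player 2's strategy C is strictly dominated by B: -3 > -4 and -1 > -4. Eliminate C.
Set Player 1's expected payoff from B equal to that from A:
  Player 1's payoff from B: q·0 + (1−q)·4 = -4q + 4
  Player 1's payoff from A: q·9 + (1−q)·3 = 6q + 3
  -4q + 4 = 6q + 3  ⇒  -10q = -1  ⇒  q = 1/10.

q = 1/10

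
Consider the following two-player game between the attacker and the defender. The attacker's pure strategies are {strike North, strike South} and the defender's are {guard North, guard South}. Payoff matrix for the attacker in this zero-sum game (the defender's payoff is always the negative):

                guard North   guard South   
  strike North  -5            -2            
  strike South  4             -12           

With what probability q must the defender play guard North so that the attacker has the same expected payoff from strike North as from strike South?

q = 10/19

In a mixed equilibrium the attacker is indifferent between strike North and strike South; this condition fixes q.
  the attacker's payoff to strike North: q·(-5) + (1−q)·(-2) = -3q - 2
  the attacker's payoff to strike South: q·4 + (1−q)·(-12) = 16q - 12
  -3q - 2 = 16q - 12  ⇒  -19q = -10  ⇒  q = 10/19.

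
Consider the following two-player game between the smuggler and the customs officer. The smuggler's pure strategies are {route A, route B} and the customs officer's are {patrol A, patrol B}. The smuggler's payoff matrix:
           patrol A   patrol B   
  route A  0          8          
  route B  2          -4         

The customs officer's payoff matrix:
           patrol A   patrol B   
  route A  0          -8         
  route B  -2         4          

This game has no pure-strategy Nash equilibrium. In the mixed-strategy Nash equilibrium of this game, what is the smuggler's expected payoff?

8/7

The smuggler's indifference between route A and route B determines the customs officer's mixing probability q:
  the smuggler's payoff from route A: q·0 + (1−q)·8 = -8q + 8
  the smuggler's payoff from route B: q·2 + (1−q)·(-4) = 6q - 4
  -8q + 8 = 6q - 4  ⇒  -14q = -12  ⇒  q = 6/7.
At equilibrium the smuggler is indifferent across rows, so the smuggler's payoff equals the payoff from route A: (6/7)·0 + (1/7)·8 = 8/7.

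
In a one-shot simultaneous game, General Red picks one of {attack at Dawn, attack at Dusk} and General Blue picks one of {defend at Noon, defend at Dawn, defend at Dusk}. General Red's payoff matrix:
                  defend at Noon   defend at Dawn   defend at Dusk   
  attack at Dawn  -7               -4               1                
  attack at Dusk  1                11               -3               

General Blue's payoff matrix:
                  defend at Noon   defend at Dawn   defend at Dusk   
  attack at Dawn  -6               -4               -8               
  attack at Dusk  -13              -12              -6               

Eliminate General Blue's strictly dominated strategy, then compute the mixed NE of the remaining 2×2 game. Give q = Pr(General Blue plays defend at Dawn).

q = 4/19

General Blue's strategy defend at Noon is strictly dominated by defend at Dawn: -4 > -6 and -12 > -13. Eliminate defend at Noon.
In a mixed equilibrium General Red is indifferent between attack at Dawn and attack at Dusk; this condition fixes q.
  General Red's payoff from attack at Dawn: q·(-4) + (1−q)·1 = -5q + 1
  General Red's payoff from attack at Dusk: q·11 + (1−q)·(-3) = 14q - 3
  -5q + 1 = 14q - 3  ⇒  -19q = -4  ⇒  q = 4/19.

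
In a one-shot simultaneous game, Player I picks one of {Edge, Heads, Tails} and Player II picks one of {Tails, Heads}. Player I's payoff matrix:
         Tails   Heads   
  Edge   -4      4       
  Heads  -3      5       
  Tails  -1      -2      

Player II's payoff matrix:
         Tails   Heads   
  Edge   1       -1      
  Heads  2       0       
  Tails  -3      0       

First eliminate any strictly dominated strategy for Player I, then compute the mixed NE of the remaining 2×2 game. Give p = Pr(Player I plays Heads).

p = 3/5

Player I's strategy Edge is strictly dominated by Heads: -3 > -4 and 5 > 4. Eliminate Edge.
Player I's mix must leave Player II indifferent between Tails and Heads.
  Player II's payoff to Tails: p·2 + (1−p)·(-3) = 5p - 3
  Player II's payoff to Heads: p·0 + (1−p)·0 = 0
  5p - 3 = 0  ⇒  5p = 3  ⇒  p = 3/5.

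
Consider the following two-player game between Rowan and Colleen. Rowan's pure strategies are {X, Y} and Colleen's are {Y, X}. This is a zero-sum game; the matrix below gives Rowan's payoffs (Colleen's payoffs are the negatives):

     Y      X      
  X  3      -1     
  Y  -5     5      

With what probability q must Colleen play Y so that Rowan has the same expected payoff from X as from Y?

In a mixed equilibrium Rowan is indifferent between X and Y; this condition fixes q.
  Rowan's payoff from X: q·3 + (1−q)·(-1) = 4q - 1
  Rowan's payoff from Y: q·(-5) + (1−q)·5 = -10q + 5
  4q - 1 = -10q + 5  ⇒  14q = 6  ⇒  q = 3/7.

q = 3/7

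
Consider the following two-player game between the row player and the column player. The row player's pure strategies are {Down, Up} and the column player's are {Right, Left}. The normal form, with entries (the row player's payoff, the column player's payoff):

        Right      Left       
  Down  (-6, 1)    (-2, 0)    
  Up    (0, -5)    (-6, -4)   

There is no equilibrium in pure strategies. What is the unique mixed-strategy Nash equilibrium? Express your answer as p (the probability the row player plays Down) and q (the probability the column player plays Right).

The column player's indifference between Right and Left determines the row player's mixing probability p:
  the column player's expected payoff from Right: p·1 + (1−p)·(-5) = 6p - 5
  the column player's expected payoff from Left: p·0 + (1−p)·(-4) = 4p - 4
  6p - 5 = 4p - 4  ⇒  2p = 1  ⇒  p = 1/2.
The column player's mix must leave the row player indifferent between Down and Up.
  the row player's payoff from Down: q·(-6) + (1−q)·(-2) = -4q - 2
  the row player's payoff from Up: q·0 + (1−q)·(-6) = 6q - 6
  -4q - 2 = 6q - 6  ⇒  -10q = -4  ⇒  q = 2/5.

p = 1/2, q = 2/5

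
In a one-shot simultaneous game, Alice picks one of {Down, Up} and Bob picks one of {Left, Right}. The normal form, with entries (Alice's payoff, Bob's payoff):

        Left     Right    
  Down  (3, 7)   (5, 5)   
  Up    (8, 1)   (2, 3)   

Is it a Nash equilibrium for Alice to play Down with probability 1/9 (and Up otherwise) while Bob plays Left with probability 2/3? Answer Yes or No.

Given Alice's mix p = 1/9, Bob's payoff from Left is 5/3 but from Right is 29/9. Bob strictly prefers Right, so Bob would not mix.
So the proposed profile is not a Nash equilibrium.

No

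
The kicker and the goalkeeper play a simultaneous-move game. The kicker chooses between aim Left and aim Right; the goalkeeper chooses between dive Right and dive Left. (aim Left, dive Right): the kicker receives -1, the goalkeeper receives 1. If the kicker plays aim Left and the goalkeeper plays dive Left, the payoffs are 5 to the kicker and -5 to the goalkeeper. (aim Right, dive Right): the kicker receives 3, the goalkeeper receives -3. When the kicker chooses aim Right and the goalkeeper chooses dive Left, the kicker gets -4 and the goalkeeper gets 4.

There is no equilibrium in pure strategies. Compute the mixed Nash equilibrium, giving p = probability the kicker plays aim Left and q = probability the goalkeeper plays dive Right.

p = 7/13, q = 9/13

The goalkeeper's indifference between dive Right and dive Left determines the kicker's mixing probability p:
  the goalkeeper's payoff from dive Right: p·1 + (1−p)·(-3) = 4p - 3
  the goalkeeper's payoff from dive Left: p·(-5) + (1−p)·4 = -9p + 4
  4p - 3 = -9p + 4  ⇒  13p = 7  ⇒  p = 7/13.
For the kicker to be willing to mix, the kicker must be indifferent between aim Left and aim Right, which pins down the goalkeeper's mix.
  the kicker's payoff to aim Left: q·(-1) + (1−q)·5 = -6q + 5
  the kicker's payoff to aim Right: q·3 + (1−q)·(-4) = 7q - 4
  -6q + 5 = 7q - 4  ⇒  -13q = -9  ⇒  q = 9/13.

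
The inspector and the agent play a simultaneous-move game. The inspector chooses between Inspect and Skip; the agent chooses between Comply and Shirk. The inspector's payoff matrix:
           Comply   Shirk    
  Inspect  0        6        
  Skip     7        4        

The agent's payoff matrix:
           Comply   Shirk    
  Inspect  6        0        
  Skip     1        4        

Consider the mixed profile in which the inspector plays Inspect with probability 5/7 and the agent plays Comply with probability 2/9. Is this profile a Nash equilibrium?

Given the inspector's mix p = 5/7, the agent's payoff from Comply is 32/7 but from Shirk is 8/7. The agent strictly prefers Comply, so the agent would not mix.
So the proposed profile is not a Nash equilibrium.

No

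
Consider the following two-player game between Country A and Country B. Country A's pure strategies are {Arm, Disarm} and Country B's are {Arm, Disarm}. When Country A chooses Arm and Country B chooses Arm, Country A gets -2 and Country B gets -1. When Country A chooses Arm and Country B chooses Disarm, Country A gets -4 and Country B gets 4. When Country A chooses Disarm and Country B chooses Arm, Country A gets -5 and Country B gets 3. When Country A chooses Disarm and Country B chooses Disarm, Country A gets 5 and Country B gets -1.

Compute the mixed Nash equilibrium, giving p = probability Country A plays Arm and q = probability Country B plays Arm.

For Country B to be willing to mix, Country B must be indifferent between Arm and Disarm, which pins down Country A's mix.
  Country B's payoff from Arm: p·(-1) + (1−p)·3 = -4p + 3
  Country B's payoff from Disarm: p·4 + (1−p)·(-1) = 5p - 1
  -4p + 3 = 5p - 1  ⇒  -9p = -4  ⇒  p = 4/9.
Set Country A's expected payoff from Arm equal to that from Disarm:
  Country A's payoff to Arm: q·(-2) + (1−q)·(-4) = 2q - 4
  Country A's payoff to Disarm: q·(-5) + (1−q)·5 = -10q + 5
  2q - 4 = -10q + 5  ⇒  12q = 9  ⇒  q = 3/4.

p = 4/9, q = 3/4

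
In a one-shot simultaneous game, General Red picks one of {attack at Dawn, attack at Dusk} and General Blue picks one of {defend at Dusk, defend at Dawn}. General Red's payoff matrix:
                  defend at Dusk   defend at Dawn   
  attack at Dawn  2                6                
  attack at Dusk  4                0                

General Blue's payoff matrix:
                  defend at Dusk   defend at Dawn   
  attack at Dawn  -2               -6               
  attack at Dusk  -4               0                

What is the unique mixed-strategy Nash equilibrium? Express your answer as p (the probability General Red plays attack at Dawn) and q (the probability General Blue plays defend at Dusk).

General Red's mix must leave General Blue indifferent between defend at Dusk and defend at Dawn.
  General Blue's expected payoff from defend at Dusk: p·(-2) + (1−p)·(-4) = 2p - 4
  General Blue's expected payoff from defend at Dawn: p·(-6) + (1−p)·0 = -6p
  2p - 4 = -6p  ⇒  8p = 4  ⇒  p = 1/2.
General Red's indifference between attack at Dawn and attack at Dusk determines General Blue's mixing probability q:
  General Red's payoff from attack at Dawn: q·2 + (1−q)·6 = -4q + 6
  General Red's payoff from attack at Dusk: q·4 + (1−q)·0 = 4q
  -4q + 6 = 4q  ⇒  -8q = -6  ⇒  q = 3/4.

p = 1/2, q = 3/4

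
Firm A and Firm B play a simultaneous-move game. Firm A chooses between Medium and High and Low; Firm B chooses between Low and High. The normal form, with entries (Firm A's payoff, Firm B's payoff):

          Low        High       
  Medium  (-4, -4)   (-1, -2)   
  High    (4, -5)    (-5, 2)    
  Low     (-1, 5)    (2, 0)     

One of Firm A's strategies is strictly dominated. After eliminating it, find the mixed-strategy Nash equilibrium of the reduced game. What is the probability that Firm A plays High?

p = 5/12

Firm A's strategy Medium is strictly dominated by Low: -1 > -4 and 2 > -1. Eliminate Medium.
Firm A's mix must leave Firm B indifferent between Low and High.
  Firm B's payoff from Low: p·(-5) + (1−p)·5 = -10p + 5
  Firm B's payoff from High: p·2 + (1−p)·0 = 2p
  -10p + 5 = 2p  ⇒  -12p = -5  ⇒  p = 5/12.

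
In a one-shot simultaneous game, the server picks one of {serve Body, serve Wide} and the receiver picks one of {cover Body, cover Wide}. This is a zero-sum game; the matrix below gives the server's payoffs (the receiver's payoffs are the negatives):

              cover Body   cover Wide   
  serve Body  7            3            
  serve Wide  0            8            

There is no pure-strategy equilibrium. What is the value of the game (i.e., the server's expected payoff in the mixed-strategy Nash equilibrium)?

Set the server's expected payoff from serve Body equal to that from serve Wide:
  the server's payoff from serve Body: q·7 + (1−q)·3 = 4q + 3
  the server's payoff from serve Wide: q·0 + (1−q)·8 = -8q + 8
  4q + 3 = -8q + 8  ⇒  12q = 5  ⇒  q = 5/12.
The value is the server's expected payoff against this mix (using serve Body): (5/12)·7 + (7/12)·3 = 14/3.

v = 14/3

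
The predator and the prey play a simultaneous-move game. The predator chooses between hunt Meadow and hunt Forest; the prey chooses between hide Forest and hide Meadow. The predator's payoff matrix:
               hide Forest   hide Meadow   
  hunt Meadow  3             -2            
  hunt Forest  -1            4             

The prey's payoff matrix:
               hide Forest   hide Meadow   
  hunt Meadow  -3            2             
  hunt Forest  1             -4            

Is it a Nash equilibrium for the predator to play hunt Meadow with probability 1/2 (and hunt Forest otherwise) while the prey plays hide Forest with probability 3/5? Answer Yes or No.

Check the prey's indifference given the predator's mix p = 1/2:
  payoff from hide Forest = -1; payoff from hide Meadow = -1 — equal.
Check the predator's indifference given the prey's mix q = 3/5:
  payoff from hunt Meadow = 1; payoff from hunt Forest = 1 — equal.
Both players are indifferent, so neither can profitably deviate.

Yes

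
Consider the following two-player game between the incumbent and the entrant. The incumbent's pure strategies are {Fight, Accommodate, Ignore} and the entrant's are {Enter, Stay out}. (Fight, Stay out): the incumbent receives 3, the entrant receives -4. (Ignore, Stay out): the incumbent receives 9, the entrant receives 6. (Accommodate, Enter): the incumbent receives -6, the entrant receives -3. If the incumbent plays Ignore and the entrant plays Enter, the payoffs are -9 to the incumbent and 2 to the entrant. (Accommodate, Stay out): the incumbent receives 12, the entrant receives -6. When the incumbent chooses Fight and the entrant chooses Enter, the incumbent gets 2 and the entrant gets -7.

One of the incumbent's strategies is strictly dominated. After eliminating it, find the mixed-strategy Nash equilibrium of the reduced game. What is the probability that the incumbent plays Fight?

The incumbent's strategy Ignore is strictly dominated by Accommodate: -6 > -9 and 12 > 9. Eliminate Ignore.
In a mixed equilibrium the entrant is indifferent between Enter and Stay out; this condition fixes p.
  the entrant's expected payoff from Enter: p·(-7) + (1−p)·(-3) = -4p - 3
  the entrant's expected payoff from Stay out: p·(-4) + (1−p)·(-6) = 2p - 6
  -4p - 3 = 2p - 6  ⇒  -6p = -3  ⇒  p = 1/2.

p = 1/2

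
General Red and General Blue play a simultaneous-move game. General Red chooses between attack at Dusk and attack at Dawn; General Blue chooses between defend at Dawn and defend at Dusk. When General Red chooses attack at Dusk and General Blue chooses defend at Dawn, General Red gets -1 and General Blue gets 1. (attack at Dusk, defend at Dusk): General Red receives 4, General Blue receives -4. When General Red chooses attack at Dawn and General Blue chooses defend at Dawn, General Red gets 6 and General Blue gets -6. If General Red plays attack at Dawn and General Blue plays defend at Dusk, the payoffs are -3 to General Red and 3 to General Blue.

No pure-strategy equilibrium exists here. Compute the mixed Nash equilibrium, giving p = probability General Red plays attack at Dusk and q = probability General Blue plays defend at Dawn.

p = 9/14, q = 1/2

Set General Blue's expected payoff from defend at Dawn equal to that from defend at Dusk:
  General Blue's payoff from defend at Dawn: p·1 + (1−p)·(-6) = 7p - 6
  General Blue's payoff from defend at Dusk: p·(-4) + (1−p)·3 = -7p + 3
  7p - 6 = -7p + 3  ⇒  14p = 9  ⇒  p = 9/14.
For General Red to be willing to mix, General Red must be indifferent between attack at Dusk and attack at Dawn, which pins down General Blue's mix.
  General Red's expected payoff from attack at Dusk: q·(-1) + (1−q)·4 = -5q + 4
  General Red's expected payoff from attack at Dawn: q·6 + (1−q)·(-3) = 9q - 3
  -5q + 4 = 9q - 3  ⇒  -14q = -7  ⇒  q = 1/2.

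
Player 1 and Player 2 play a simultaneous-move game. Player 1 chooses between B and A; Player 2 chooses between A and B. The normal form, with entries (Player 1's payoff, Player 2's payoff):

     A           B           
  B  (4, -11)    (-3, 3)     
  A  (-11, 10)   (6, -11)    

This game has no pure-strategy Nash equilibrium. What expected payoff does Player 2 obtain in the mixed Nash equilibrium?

Player 2's indifference between A and B determines Player 1's mixing probability p:
  Player 2's expected payoff from A: p·(-11) + (1−p)·10 = -21p + 10
  Player 2's expected payoff from B: p·3 + (1−p)·(-11) = 14p - 11
  -21p + 10 = 14p - 11  ⇒  -35p = -21  ⇒  p = 3/5.
At equilibrium Player 2 is indifferent across columns, so Player 2's payoff equals the payoff from A: (3/5)·(-11) + (2/5)·10 = -13/5.

-13/5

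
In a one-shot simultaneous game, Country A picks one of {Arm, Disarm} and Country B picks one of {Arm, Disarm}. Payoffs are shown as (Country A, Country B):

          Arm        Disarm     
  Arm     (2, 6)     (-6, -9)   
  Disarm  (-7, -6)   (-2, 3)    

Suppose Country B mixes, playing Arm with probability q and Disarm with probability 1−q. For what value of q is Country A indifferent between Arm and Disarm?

q = 4/13

Set Country A's expected payoff from Arm equal to that from Disarm:
  Country A's payoff from Arm: q·2 + (1−q)·(-6) = 8q - 6
  Country A's payoff from Disarm: q·(-7) + (1−q)·(-2) = -5q - 2
  8q - 6 = -5q - 2  ⇒  13q = 4  ⇒  q = 4/13.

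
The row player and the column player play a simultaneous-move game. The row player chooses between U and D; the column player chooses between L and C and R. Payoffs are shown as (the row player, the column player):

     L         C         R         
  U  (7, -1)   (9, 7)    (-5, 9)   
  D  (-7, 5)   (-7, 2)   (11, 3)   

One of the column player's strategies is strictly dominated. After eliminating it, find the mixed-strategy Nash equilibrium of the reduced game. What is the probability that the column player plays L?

q = 8/15

The column player's strategy C is strictly dominated by R: 9 > 7 and 3 > 2. Eliminate C.
In a mixed equilibrium the row player is indifferent between U and D; this condition fixes q.
  the row player's payoff from U: q·7 + (1−q)·(-5) = 12q - 5
  the row player's payoff from D: q·(-7) + (1−q)·11 = -18q + 11
  12q - 5 = -18q + 11  ⇒  30q = 16  ⇒  q = 8/15.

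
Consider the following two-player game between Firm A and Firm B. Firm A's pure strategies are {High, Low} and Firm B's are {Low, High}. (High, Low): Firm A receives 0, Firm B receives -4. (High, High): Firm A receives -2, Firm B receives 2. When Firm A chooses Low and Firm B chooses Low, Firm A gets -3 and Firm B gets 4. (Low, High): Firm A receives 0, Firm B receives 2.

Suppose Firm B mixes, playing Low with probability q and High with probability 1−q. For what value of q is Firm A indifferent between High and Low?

q = 2/5

Firm A's indifference between High and Low determines Firm B's mixing probability q:
  Firm A's expected payoff from High: q·0 + (1−q)·(-2) = 2q - 2
  Firm A's expected payoff from Low: q·(-3) + (1−q)·0 = -3q
  2q - 2 = -3q  ⇒  5q = 2  ⇒  q = 2/5.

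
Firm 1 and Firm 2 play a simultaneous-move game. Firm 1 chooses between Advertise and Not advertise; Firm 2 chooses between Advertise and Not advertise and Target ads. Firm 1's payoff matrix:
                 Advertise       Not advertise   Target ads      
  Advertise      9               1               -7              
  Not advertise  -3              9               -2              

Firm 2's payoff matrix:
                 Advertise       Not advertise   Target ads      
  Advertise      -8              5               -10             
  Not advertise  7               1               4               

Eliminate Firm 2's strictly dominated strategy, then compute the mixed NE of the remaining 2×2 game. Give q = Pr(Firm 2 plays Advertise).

Firm 2's strategy Target ads is strictly dominated by Advertise: -8 > -10 and 7 > 4. Eliminate Target ads.
Set Firm 1's expected payoff from Advertise equal to that from Not advertise:
  Firm 1's payoff from Advertise: q·9 + (1−q)·1 = 8q + 1
  Firm 1's payoff from Not advertise: q·(-3) + (1−q)·9 = -12q + 9
  8q + 1 = -12q + 9  ⇒  20q = 8  ⇒  q = 2/5.

q = 2/5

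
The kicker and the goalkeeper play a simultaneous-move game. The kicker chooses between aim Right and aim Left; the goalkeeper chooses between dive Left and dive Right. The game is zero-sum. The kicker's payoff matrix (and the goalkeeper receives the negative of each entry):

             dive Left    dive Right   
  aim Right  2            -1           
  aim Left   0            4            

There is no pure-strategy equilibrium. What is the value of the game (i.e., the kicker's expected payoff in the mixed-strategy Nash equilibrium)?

v = 8/7

The goalkeeper's mix must leave the kicker indifferent between aim Right and aim Left.
  the kicker's payoff to aim Right: q·2 + (1−q)·(-1) = 3q - 1
  the kicker's payoff to aim Left: q·0 + (1−q)·4 = -4q + 4
  3q - 1 = -4q + 4  ⇒  7q = 5  ⇒  q = 5/7.
The value is the kicker's expected payoff against this mix (using aim Right): (5/7)·2 + (2/7)·(-1) = 8/7.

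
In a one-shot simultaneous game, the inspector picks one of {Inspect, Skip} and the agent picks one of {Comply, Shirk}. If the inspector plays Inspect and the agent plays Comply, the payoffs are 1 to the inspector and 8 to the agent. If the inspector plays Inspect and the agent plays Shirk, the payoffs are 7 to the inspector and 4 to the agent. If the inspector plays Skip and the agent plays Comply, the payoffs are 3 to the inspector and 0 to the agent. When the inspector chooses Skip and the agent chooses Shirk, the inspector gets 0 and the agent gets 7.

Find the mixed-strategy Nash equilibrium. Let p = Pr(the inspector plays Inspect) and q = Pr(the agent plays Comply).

p = 7/11, q = 7/9

For the agent to be willing to mix, the agent must be indifferent between Comply and Shirk, which pins down the inspector's mix.
  the agent's expected payoff from Comply: p·8 + (1−p)·0 = 8p
  the agent's expected payoff from Shirk: p·4 + (1−p)·7 = -3p + 7
  8p = -3p + 7  ⇒  11p = 7  ⇒  p = 7/11.
For the inspector to be willing to mix, the inspector must be indifferent between Inspect and Skip, which pins down the agent's mix.
  the inspector's payoff to Inspect: q·1 + (1−q)·7 = -6q + 7
  the inspector's payoff to Skip: q·3 + (1−q)·0 = 3q
  -6q + 7 = 3q  ⇒  -9q = -7  ⇒  q = 7/9.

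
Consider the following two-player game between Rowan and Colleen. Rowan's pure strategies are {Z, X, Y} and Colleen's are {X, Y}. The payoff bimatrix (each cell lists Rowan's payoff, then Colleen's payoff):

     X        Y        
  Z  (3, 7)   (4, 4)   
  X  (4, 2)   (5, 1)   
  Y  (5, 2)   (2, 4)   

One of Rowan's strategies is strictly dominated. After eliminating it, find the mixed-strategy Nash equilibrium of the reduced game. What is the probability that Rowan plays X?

Rowan's strategy Z is strictly dominated by X: 4 > 3 and 5 > 4. Eliminate Z.
In a mixed equilibrium Colleen is indifferent between X and Y; this condition fixes p.
  Colleen's payoff from X: p·2 + (1−p)·2 = 2
  Colleen's payoff from Y: p·1 + (1−p)·4 = -3p + 4
  2 = -3p + 4  ⇒  3p = 2  ⇒  p = 2/3.

p = 2/3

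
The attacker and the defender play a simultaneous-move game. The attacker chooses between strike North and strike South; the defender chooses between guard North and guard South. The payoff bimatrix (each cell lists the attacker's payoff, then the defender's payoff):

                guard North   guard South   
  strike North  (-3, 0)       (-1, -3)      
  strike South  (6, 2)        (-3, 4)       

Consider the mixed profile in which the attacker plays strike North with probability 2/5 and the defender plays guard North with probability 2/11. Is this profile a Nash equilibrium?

Check the defender's indifference given the attacker's mix p = 2/5:
  payoff from guard North = 6/5; payoff from guard South = 6/5 — equal.
Check the attacker's indifference given the defender's mix q = 2/11:
  payoff from strike North = -15/11; payoff from strike South = -15/11 — equal.
Both players are indifferent, so neither can profitably deviate.

Yes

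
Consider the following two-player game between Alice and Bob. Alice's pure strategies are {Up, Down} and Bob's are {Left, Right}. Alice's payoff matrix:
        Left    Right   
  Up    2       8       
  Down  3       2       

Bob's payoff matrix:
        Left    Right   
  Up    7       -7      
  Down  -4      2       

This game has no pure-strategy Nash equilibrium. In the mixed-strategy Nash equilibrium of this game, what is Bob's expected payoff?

In a mixed equilibrium Bob is indifferent between Left and Right; this condition fixes p.
  Bob's expected payoff from Left: p·7 + (1−p)·(-4) = 11p - 4
  Bob's expected payoff from Right: p·(-7) + (1−p)·2 = -9p + 2
  11p - 4 = -9p + 2  ⇒  20p = 6  ⇒  p = 3/10.
At equilibrium Bob is indifferent across columns, so Bob's payoff equals the payoff from Left: (3/10)·7 + (7/10)·(-4) = -7/10.

-7/10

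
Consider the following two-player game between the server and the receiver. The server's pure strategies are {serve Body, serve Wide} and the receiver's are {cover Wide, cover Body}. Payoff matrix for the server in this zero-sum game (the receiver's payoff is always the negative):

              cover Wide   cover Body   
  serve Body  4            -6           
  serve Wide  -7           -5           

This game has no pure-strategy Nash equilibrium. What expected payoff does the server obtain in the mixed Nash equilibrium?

-31/6

For the server to be willing to mix, the server must be indifferent between serve Body and serve Wide, which pins down the receiver's mix.
  the server's payoff from serve Body: q·4 + (1−q)·(-6) = 10q - 6
  the server's payoff from serve Wide: q·(-7) + (1−q)·(-5) = -2q - 5
  10q - 6 = -2q - 5  ⇒  12q = 1  ⇒  q = 1/12.
At equilibrium the server is indifferent across rows, so the server's payoff equals the payoff from serve Body: (1/12)·4 + (11/12)·(-6) = -31/6.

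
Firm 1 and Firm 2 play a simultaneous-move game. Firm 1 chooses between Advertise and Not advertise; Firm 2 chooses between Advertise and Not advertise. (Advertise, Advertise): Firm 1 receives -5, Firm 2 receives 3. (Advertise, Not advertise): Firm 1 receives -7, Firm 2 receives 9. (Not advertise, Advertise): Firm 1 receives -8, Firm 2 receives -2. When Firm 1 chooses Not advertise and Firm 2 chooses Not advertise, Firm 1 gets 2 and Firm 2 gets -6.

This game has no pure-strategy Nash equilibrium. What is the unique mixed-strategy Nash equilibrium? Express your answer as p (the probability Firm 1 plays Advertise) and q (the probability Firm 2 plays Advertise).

p = 2/5, q = 3/4

In a mixed equilibrium Firm 2 is indifferent between Advertise and Not advertise; this condition fixes p.
  Firm 2's payoff from Advertise: p·3 + (1−p)·(-2) = 5p - 2
  Firm 2's payoff from Not advertise: p·9 + (1−p)·(-6) = 15p - 6
  5p - 2 = 15p - 6  ⇒  -10p = -4  ⇒  p = 2/5.
In a mixed equilibrium Firm 1 is indifferent between Advertise and Not advertise; this condition fixes q.
  Firm 1's payoff to Advertise: q·(-5) + (1−q)·(-7) = 2q - 7
  Firm 1's payoff to Not advertise: q·(-8) + (1−q)·2 = -10q + 2
  2q - 7 = -10q + 2  ⇒  12q = 9  ⇒  q = 3/4.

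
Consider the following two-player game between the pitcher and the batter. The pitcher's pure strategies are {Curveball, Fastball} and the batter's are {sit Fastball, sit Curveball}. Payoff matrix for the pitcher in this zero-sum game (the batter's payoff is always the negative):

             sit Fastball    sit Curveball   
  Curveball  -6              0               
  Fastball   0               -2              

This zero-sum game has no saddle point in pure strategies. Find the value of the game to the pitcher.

In a mixed equilibrium the pitcher is indifferent between Curveball and Fastball; this condition fixes q.
  the pitcher's payoff from Curveball: q·(-6) + (1−q)·0 = -6q
  the pitcher's payoff from Fastball: q·0 + (1−q)·(-2) = 2q - 2
  -6q = 2q - 2  ⇒  -8q = -2  ⇒  q = 1/4.
The value is the pitcher's expected payoff against this mix (using Curveball): (1/4)·(-6) + (3/4)·0 = -3/2.

v = -3/2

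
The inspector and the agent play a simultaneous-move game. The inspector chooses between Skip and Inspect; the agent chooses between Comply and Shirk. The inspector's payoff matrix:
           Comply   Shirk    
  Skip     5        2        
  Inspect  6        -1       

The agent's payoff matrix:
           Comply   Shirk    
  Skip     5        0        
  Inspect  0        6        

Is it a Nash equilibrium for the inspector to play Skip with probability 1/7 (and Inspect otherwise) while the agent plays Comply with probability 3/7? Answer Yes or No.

Given the inspector's mix p = 1/7, the agent's payoff from Comply is 5/7 but from Shirk is 36/7. The agent strictly prefers Shirk, so the agent would not mix.
So the proposed profile is not a Nash equilibrium.

No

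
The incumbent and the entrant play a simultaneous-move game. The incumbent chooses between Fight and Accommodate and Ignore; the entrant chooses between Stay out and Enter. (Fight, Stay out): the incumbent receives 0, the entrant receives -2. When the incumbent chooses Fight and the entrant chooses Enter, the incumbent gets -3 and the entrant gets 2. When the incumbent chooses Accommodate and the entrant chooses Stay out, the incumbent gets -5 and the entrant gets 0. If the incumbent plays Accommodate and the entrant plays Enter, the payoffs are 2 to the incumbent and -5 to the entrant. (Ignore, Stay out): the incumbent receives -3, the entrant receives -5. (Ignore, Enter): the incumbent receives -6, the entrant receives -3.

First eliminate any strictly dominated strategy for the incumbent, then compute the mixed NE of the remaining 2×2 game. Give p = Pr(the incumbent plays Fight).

p = 5/9

The incumbent's strategy Ignore is strictly dominated by Fight: 0 > -3 and -3 > -6. Eliminate Ignore.
Set the entrant's expected payoff from Stay out equal to that from Enter:
  the entrant's payoff from Stay out: p·(-2) + (1−p)·0 = -2p
  the entrant's payoff from Enter: p·2 + (1−p)·(-5) = 7p - 5
  -2p = 7p - 5  ⇒  -9p = -5  ⇒  p = 5/9.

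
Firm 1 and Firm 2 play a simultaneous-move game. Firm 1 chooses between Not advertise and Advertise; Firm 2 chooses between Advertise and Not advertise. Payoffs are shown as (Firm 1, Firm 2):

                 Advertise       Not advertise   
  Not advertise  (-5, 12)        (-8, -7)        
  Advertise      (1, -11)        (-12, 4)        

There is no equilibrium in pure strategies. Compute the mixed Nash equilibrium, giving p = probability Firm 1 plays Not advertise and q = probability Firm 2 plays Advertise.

p = 15/34, q = 2/5

Set Firm 2's expected payoff from Advertise equal to that from Not advertise:
  Firm 2's payoff to Advertise: p·12 + (1−p)·(-11) = 23p - 11
  Firm 2's payoff to Not advertise: p·(-7) + (1−p)·4 = -11p + 4
  23p - 11 = -11p + 4  ⇒  34p = 15  ⇒  p = 15/34.
For Firm 1 to be willing to mix, Firm 1 must be indifferent between Not advertise and Advertise, which pins down Firm 2's mix.
  Firm 1's payoff to Not advertise: q·(-5) + (1−q)·(-8) = 3q - 8
  Firm 1's payoff to Advertise: q·1 + (1−q)·(-12) = 13q - 12
  3q - 8 = 13q - 12  ⇒  -10q = -4  ⇒  q = 2/5.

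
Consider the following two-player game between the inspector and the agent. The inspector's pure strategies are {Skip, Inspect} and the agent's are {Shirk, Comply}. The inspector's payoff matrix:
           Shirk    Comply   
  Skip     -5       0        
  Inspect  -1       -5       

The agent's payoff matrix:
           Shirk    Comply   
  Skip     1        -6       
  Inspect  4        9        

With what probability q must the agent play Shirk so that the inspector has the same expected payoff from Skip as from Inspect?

Set the inspector's expected payoff from Skip equal to that from Inspect:
  the inspector's expected payoff from Skip: q·(-5) + (1−q)·0 = -5q
  the inspector's expected payoff from Inspect: q·(-1) + (1−q)·(-5) = 4q - 5
  -5q = 4q - 5  ⇒  -9q = -5  ⇒  q = 5/9.

q = 5/9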